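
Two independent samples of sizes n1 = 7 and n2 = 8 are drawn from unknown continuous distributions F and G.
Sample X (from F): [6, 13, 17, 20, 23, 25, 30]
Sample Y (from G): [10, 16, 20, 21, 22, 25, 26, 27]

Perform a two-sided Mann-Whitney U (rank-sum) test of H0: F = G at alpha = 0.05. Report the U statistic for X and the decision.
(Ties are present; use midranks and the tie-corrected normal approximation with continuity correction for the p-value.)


Step 1: Combine and sort all 15 observations; assign midranks.
sorted (value, group): (6,X), (10,Y), (13,X), (16,Y), (17,X), (20,X), (20,Y), (21,Y), (22,Y), (23,X), (25,X), (25,Y), (26,Y), (27,Y), (30,X)
ranks: 6->1, 10->2, 13->3, 16->4, 17->5, 20->6.5, 20->6.5, 21->8, 22->9, 23->10, 25->11.5, 25->11.5, 26->13, 27->14, 30->15
Step 2: Rank sum for X: R1 = 1 + 3 + 5 + 6.5 + 10 + 11.5 + 15 = 52.
Step 3: U_X = R1 - n1(n1+1)/2 = 52 - 7*8/2 = 52 - 28 = 24.
       U_Y = n1*n2 - U_X = 56 - 24 = 32.
Step 4: Ties are present, so use the tie-corrected normal approximation (with continuity correction) for the p-value.
Step 5: p-value = 0.684910; compare to alpha = 0.05. fail to reject H0.

U_X = 24, p = 0.684910, fail to reject H0 at alpha = 0.05.


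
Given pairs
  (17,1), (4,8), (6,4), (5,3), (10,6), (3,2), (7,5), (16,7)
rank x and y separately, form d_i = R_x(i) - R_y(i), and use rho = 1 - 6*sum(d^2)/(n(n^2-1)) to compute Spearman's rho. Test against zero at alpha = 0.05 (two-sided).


Step 1: Rank x and y separately (midranks; no ties here).
rank(x): 17->8, 4->2, 6->4, 5->3, 10->6, 3->1, 7->5, 16->7
rank(y): 1->1, 8->8, 4->4, 3->3, 6->6, 2->2, 5->5, 7->7
Step 2: d_i = R_x(i) - R_y(i); compute d_i^2.
  (8-1)^2=49, (2-8)^2=36, (4-4)^2=0, (3-3)^2=0, (6-6)^2=0, (1-2)^2=1, (5-5)^2=0, (7-7)^2=0
sum(d^2) = 86.
Step 3: rho = 1 - 6*86 / (8*(8^2 - 1)) = 1 - 516/504 = -0.023810.
Step 4: Under H0, t = rho * sqrt((n-2)/(1-rho^2)) = -0.0583 ~ t(6).
Step 5: Two-sided p-value from the t-distribution with 6 df = 0.955374.
Step 6: alpha = 0.05. fail to reject H0.

rho = -0.0238, p = 0.955374, fail to reject H0 at alpha = 0.05.


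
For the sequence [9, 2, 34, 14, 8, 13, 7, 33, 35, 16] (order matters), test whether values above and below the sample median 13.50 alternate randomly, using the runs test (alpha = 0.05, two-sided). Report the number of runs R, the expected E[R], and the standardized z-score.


Step 1: Compute median = 13.50; label A = above, B = below.
Labels in order: BBAABBBAAA  (n_A = 5, n_B = 5)
Step 2: Count runs R = 4.
Step 3: Under H0 (random ordering), E[R] = 2*n_A*n_B/(n_A+n_B) + 1 = 2*5*5/10 + 1 = 6.0000.
        Var[R] = 2*n_A*n_B*(2*n_A*n_B - n_A - n_B) / ((n_A+n_B)^2 * (n_A+n_B-1)) = 2000/900 = 2.2222.
        SD[R] = 1.4907.
Step 4: Continuity-corrected z = (R + 0.5 - E[R]) / SD[R] = (4 + 0.5 - 6.0000) / 1.4907 = -1.0062.
Step 5: Two-sided p-value via normal approximation = 2*(1 - Phi(|z|)) = 0.314305.
Step 6: alpha = 0.05. fail to reject H0.

R = 4, z = -1.0062, p = 0.314305, fail to reject H0.


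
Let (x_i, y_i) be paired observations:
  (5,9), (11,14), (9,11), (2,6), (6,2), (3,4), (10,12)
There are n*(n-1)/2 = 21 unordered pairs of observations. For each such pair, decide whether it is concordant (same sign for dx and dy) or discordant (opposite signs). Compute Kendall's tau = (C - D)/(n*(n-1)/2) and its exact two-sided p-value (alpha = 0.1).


Step 1: Enumerate the 21 unordered pairs (i,j) with i<j and classify each by sign(x_j-x_i) * sign(y_j-y_i).
  (1,2):dx=+6,dy=+5->C; (1,3):dx=+4,dy=+2->C; (1,4):dx=-3,dy=-3->C; (1,5):dx=+1,dy=-7->D
  (1,6):dx=-2,dy=-5->C; (1,7):dx=+5,dy=+3->C; (2,3):dx=-2,dy=-3->C; (2,4):dx=-9,dy=-8->C
  (2,5):dx=-5,dy=-12->C; (2,6):dx=-8,dy=-10->C; (2,7):dx=-1,dy=-2->C; (3,4):dx=-7,dy=-5->C
  (3,5):dx=-3,dy=-9->C; (3,6):dx=-6,dy=-7->C; (3,7):dx=+1,dy=+1->C; (4,5):dx=+4,dy=-4->D
  (4,6):dx=+1,dy=-2->D; (4,7):dx=+8,dy=+6->C; (5,6):dx=-3,dy=+2->D; (5,7):dx=+4,dy=+10->C
  (6,7):dx=+7,dy=+8->C
Step 2: C = 17, D = 4, total pairs = 21.
Step 3: tau = (C - D)/(n(n-1)/2) = (17 - 4)/21 = 0.619048.
Step 4: Exact two-sided p-value (enumerate n! = 5040 permutations of y under H0): p = 0.069048.
Step 5: alpha = 0.1. reject H0.

tau_b = 0.6190 (C=17, D=4), p = 0.069048, reject H0.


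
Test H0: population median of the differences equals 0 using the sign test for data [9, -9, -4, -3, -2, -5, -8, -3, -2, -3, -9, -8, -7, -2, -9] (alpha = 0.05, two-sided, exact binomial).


Step 1: Discard zero differences. Original n = 15; n_eff = number of nonzero differences = 15.
Nonzero differences (with sign): +9, -9, -4, -3, -2, -5, -8, -3, -2, -3, -9, -8, -7, -2, -9
Step 2: Count signs: positive = 1, negative = 14.
Step 3: Under H0: P(positive) = 0.5, so the number of positives S ~ Bin(15, 0.5).
Step 4: Two-sided exact p-value = sum of Bin(15,0.5) probabilities at or below the observed probability = 0.000977.
Step 5: alpha = 0.05. reject H0.

n_eff = 15, pos = 1, neg = 14, p = 0.000977, reject H0.


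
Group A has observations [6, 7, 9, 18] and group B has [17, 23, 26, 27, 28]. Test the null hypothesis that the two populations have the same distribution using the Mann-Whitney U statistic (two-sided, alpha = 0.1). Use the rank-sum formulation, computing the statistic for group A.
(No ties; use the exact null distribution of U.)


Step 1: Combine and sort all 9 observations; assign midranks.
sorted (value, group): (6,X), (7,X), (9,X), (17,Y), (18,X), (23,Y), (26,Y), (27,Y), (28,Y)
ranks: 6->1, 7->2, 9->3, 17->4, 18->5, 23->6, 26->7, 27->8, 28->9
Step 2: Rank sum for X: R1 = 1 + 2 + 3 + 5 = 11.
Step 3: U_X = R1 - n1(n1+1)/2 = 11 - 4*5/2 = 11 - 10 = 1.
       U_Y = n1*n2 - U_X = 20 - 1 = 19.
Step 4: No ties, so the exact null distribution of U (based on enumerating the C(9,4) = 126 equally likely rank assignments) gives the two-sided p-value.
Step 5: p-value = 0.031746; compare to alpha = 0.1. reject H0.

U_X = 1, p = 0.031746, reject H0 at alpha = 0.1.


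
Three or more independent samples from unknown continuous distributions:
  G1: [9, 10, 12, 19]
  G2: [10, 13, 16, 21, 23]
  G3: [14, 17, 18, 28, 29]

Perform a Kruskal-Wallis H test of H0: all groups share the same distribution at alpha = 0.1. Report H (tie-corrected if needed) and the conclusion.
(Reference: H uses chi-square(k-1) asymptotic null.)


Step 1: Combine all N = 14 observations and assign midranks.
sorted (value, group, rank): (9,G1,1), (10,G1,2.5), (10,G2,2.5), (12,G1,4), (13,G2,5), (14,G3,6), (16,G2,7), (17,G3,8), (18,G3,9), (19,G1,10), (21,G2,11), (23,G2,12), (28,G3,13), (29,G3,14)
Step 2: Sum ranks within each group.
R_1 = 17.5 (n_1 = 4)
R_2 = 37.5 (n_2 = 5)
R_3 = 50 (n_3 = 5)
Step 3: H = 12/(N(N+1)) * sum(R_i^2/n_i) - 3(N+1)
     = 12/(14*15) * (17.5^2/4 + 37.5^2/5 + 50^2/5) - 3*15
     = 0.057143 * 857.812 - 45
     = 4.017857.
Step 4: Ties present; correction factor C = 1 - 6/(14^3 - 14) = 0.997802. Corrected H = 4.017857 / 0.997802 = 4.026707.
Step 5: Under H0, H ~ chi^2(2); p-value = 0.133540.
Step 6: alpha = 0.1. fail to reject H0.

H = 4.0267, df = 2, p = 0.133540, fail to reject H0.


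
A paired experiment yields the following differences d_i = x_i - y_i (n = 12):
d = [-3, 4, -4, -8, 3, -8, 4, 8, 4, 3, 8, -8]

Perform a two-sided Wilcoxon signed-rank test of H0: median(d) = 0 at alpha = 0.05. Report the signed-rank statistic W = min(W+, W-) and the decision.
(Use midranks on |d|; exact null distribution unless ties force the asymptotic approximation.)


Step 1: Drop any zero differences (none here) and take |d_i|.
|d| = [3, 4, 4, 8, 3, 8, 4, 8, 4, 3, 8, 8]
Step 2: Midrank |d_i| (ties get averaged ranks).
ranks: |3|->2, |4|->5.5, |4|->5.5, |8|->10, |3|->2, |8|->10, |4|->5.5, |8|->10, |4|->5.5, |3|->2, |8|->10, |8|->10
Step 3: Attach original signs; sum ranks with positive sign and with negative sign.
W+ = 5.5 + 2 + 5.5 + 10 + 5.5 + 2 + 10 = 40.5
W- = 2 + 5.5 + 10 + 10 + 10 = 37.5
(Check: W+ + W- = 78 should equal n(n+1)/2 = 78.)
Step 4: Test statistic W = min(W+, W-) = 37.5.
Step 5: Ties in |d|, so use the tie-corrected normal approximation.
        E[W] = n(n+1)/4 = 12*13/4 = 39.
        Tie groups: |d|=3 (t=3), |d|=4 (t=4), |d|=8 (t=5); sum(t^3 - t) = 204.
        Var[W] = n(n+1)(2n+1)/24 - sum(t^3-t)/48 = 3900/24 - 204/48 = 158.25.
        z = (W - E[W]) / sqrt(Var[W]) = (37.5 - 39) / 12.5797 = -0.1192.
        Two-sided p = 2*Phi(z) = 0.905086.
Step 6: alpha = 0.05. fail to reject H0.

W+ = 40.5, W- = 37.5, W = min = 37.5, p = 0.905086, fail to reject H0.


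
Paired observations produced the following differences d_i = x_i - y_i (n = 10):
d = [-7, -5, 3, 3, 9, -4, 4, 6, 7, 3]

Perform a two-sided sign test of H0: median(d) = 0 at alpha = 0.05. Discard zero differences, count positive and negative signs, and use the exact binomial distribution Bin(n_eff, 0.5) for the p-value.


Step 1: Discard zero differences. Original n = 10; n_eff = number of nonzero differences = 10.
Nonzero differences (with sign): -7, -5, +3, +3, +9, -4, +4, +6, +7, +3
Step 2: Count signs: positive = 7, negative = 3.
Step 3: Under H0: P(positive) = 0.5, so the number of positives S ~ Bin(10, 0.5).
Step 4: Two-sided exact p-value = sum of Bin(10,0.5) probabilities at or below the observed probability = 0.343750.
Step 5: alpha = 0.05. fail to reject H0.

n_eff = 10, pos = 7, neg = 3, p = 0.343750, fail to reject H0.


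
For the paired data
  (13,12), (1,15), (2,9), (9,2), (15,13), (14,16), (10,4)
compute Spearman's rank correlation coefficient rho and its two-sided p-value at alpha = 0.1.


Step 1: Rank x and y separately (midranks; no ties here).
rank(x): 13->5, 1->1, 2->2, 9->3, 15->7, 14->6, 10->4
rank(y): 12->4, 15->6, 9->3, 2->1, 13->5, 16->7, 4->2
Step 2: d_i = R_x(i) - R_y(i); compute d_i^2.
  (5-4)^2=1, (1-6)^2=25, (2-3)^2=1, (3-1)^2=4, (7-5)^2=4, (6-7)^2=1, (4-2)^2=4
sum(d^2) = 40.
Step 3: rho = 1 - 6*40 / (7*(7^2 - 1)) = 1 - 240/336 = 0.285714.
Step 4: Under H0, t = rho * sqrt((n-2)/(1-rho^2)) = 0.6667 ~ t(5).
Step 5: Two-sided p-value from the t-distribution with 5 df = 0.534509.
Step 6: alpha = 0.1. fail to reject H0.

rho = 0.2857, p = 0.534509, fail to reject H0 at alpha = 0.1.


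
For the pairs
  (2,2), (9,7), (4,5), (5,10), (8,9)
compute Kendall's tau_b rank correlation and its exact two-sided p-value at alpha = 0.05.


Step 1: Enumerate the 10 unordered pairs (i,j) with i<j and classify each by sign(x_j-x_i) * sign(y_j-y_i).
  (1,2):dx=+7,dy=+5->C; (1,3):dx=+2,dy=+3->C; (1,4):dx=+3,dy=+8->C; (1,5):dx=+6,dy=+7->C
  (2,3):dx=-5,dy=-2->C; (2,4):dx=-4,dy=+3->D; (2,5):dx=-1,dy=+2->D; (3,4):dx=+1,dy=+5->C
  (3,5):dx=+4,dy=+4->C; (4,5):dx=+3,dy=-1->D
Step 2: C = 7, D = 3, total pairs = 10.
Step 3: tau = (C - D)/(n(n-1)/2) = (7 - 3)/10 = 0.400000.
Step 4: Exact two-sided p-value (enumerate n! = 120 permutations of y under H0): p = 0.483333.
Step 5: alpha = 0.05. fail to reject H0.

tau_b = 0.4000 (C=7, D=3), p = 0.483333, fail to reject H0.


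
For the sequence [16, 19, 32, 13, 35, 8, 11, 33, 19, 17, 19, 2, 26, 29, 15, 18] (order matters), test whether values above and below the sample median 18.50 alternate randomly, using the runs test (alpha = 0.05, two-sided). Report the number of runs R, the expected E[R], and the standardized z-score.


Step 1: Compute median = 18.50; label A = above, B = below.
Labels in order: BAABABBAABABAABB  (n_A = 8, n_B = 8)
Step 2: Count runs R = 11.
Step 3: Under H0 (random ordering), E[R] = 2*n_A*n_B/(n_A+n_B) + 1 = 2*8*8/16 + 1 = 9.0000.
        Var[R] = 2*n_A*n_B*(2*n_A*n_B - n_A - n_B) / ((n_A+n_B)^2 * (n_A+n_B-1)) = 14336/3840 = 3.7333.
        SD[R] = 1.9322.
Step 4: Continuity-corrected z = (R - 0.5 - E[R]) / SD[R] = (11 - 0.5 - 9.0000) / 1.9322 = 0.7763.
Step 5: Two-sided p-value via normal approximation = 2*(1 - Phi(|z|)) = 0.437558.
Step 6: alpha = 0.05. fail to reject H0.

R = 11, z = 0.7763, p = 0.437558, fail to reject H0.


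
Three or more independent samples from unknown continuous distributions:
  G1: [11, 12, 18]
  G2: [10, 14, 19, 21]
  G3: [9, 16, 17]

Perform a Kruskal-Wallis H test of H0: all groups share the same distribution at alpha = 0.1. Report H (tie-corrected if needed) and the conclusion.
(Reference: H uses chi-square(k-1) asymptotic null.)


Step 1: Combine all N = 10 observations and assign midranks.
sorted (value, group, rank): (9,G3,1), (10,G2,2), (11,G1,3), (12,G1,4), (14,G2,5), (16,G3,6), (17,G3,7), (18,G1,8), (19,G2,9), (21,G2,10)
Step 2: Sum ranks within each group.
R_1 = 15 (n_1 = 3)
R_2 = 26 (n_2 = 4)
R_3 = 14 (n_3 = 3)
Step 3: H = 12/(N(N+1)) * sum(R_i^2/n_i) - 3(N+1)
     = 12/(10*11) * (15^2/3 + 26^2/4 + 14^2/3) - 3*11
     = 0.109091 * 309.333 - 33
     = 0.745455.
Step 4: No ties, so H is used without correction.
Step 5: Under H0, H ~ chi^2(2); p-value = 0.688853.
Step 6: alpha = 0.1. fail to reject H0.

H = 0.7455, df = 2, p = 0.688853, fail to reject H0.


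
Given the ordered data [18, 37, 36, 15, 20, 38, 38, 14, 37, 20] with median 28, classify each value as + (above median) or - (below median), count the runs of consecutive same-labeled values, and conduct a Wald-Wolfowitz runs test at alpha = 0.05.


Step 1: Compute median = 28; label A = above, B = below.
Labels in order: BAABBAABAB  (n_A = 5, n_B = 5)
Step 2: Count runs R = 7.
Step 3: Under H0 (random ordering), E[R] = 2*n_A*n_B/(n_A+n_B) + 1 = 2*5*5/10 + 1 = 6.0000.
        Var[R] = 2*n_A*n_B*(2*n_A*n_B - n_A - n_B) / ((n_A+n_B)^2 * (n_A+n_B-1)) = 2000/900 = 2.2222.
        SD[R] = 1.4907.
Step 4: Continuity-corrected z = (R - 0.5 - E[R]) / SD[R] = (7 - 0.5 - 6.0000) / 1.4907 = 0.3354.
Step 5: Two-sided p-value via normal approximation = 2*(1 - Phi(|z|)) = 0.737316.
Step 6: alpha = 0.05. fail to reject H0.

R = 7, z = 0.3354, p = 0.737316, fail to reject H0.


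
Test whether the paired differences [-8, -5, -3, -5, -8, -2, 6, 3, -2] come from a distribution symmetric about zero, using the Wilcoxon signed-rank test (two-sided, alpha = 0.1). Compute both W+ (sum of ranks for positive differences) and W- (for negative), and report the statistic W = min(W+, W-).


Step 1: Drop any zero differences (none here) and take |d_i|.
|d| = [8, 5, 3, 5, 8, 2, 6, 3, 2]
Step 2: Midrank |d_i| (ties get averaged ranks).
ranks: |8|->8.5, |5|->5.5, |3|->3.5, |5|->5.5, |8|->8.5, |2|->1.5, |6|->7, |3|->3.5, |2|->1.5
Step 3: Attach original signs; sum ranks with positive sign and with negative sign.
W+ = 7 + 3.5 = 10.5
W- = 8.5 + 5.5 + 3.5 + 5.5 + 8.5 + 1.5 + 1.5 = 34.5
(Check: W+ + W- = 45 should equal n(n+1)/2 = 45.)
Step 4: Test statistic W = min(W+, W-) = 10.5.
Step 5: Ties in |d|, so use the tie-corrected normal approximation.
        E[W] = n(n+1)/4 = 9*10/4 = 22.5.
        Tie groups: |d|=2 (t=2), |d|=3 (t=2), |d|=5 (t=2), |d|=8 (t=2); sum(t^3 - t) = 24.
        Var[W] = n(n+1)(2n+1)/24 - sum(t^3-t)/48 = 1710/24 - 24/48 = 70.75.
        z = (W - E[W]) / sqrt(Var[W]) = (10.5 - 22.5) / 8.4113 = -1.4267.
        Two-sided p = 2*Phi(z) = 0.153680.
Step 6: alpha = 0.1. fail to reject H0.

W+ = 10.5, W- = 34.5, W = min = 10.5, p = 0.153680, fail to reject H0.


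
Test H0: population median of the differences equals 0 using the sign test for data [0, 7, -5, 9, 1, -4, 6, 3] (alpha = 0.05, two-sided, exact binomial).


Step 1: Discard zero differences. Original n = 8; n_eff = number of nonzero differences = 7.
Nonzero differences (with sign): +7, -5, +9, +1, -4, +6, +3
Step 2: Count signs: positive = 5, negative = 2.
Step 3: Under H0: P(positive) = 0.5, so the number of positives S ~ Bin(7, 0.5).
Step 4: Two-sided exact p-value = sum of Bin(7,0.5) probabilities at or below the observed probability = 0.453125.
Step 5: alpha = 0.05. fail to reject H0.

n_eff = 7, pos = 5, neg = 2, p = 0.453125, fail to reject H0.


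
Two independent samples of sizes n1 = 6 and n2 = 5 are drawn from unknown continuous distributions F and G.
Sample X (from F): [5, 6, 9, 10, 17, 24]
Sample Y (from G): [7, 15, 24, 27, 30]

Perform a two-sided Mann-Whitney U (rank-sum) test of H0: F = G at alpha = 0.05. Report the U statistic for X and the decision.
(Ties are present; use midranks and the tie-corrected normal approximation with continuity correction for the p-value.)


Step 1: Combine and sort all 11 observations; assign midranks.
sorted (value, group): (5,X), (6,X), (7,Y), (9,X), (10,X), (15,Y), (17,X), (24,X), (24,Y), (27,Y), (30,Y)
ranks: 5->1, 6->2, 7->3, 9->4, 10->5, 15->6, 17->7, 24->8.5, 24->8.5, 27->10, 30->11
Step 2: Rank sum for X: R1 = 1 + 2 + 4 + 5 + 7 + 8.5 = 27.5.
Step 3: U_X = R1 - n1(n1+1)/2 = 27.5 - 6*7/2 = 27.5 - 21 = 6.5.
       U_Y = n1*n2 - U_X = 30 - 6.5 = 23.5.
Step 4: Ties are present, so use the tie-corrected normal approximation (with continuity correction) for the p-value.
Step 5: p-value = 0.143215; compare to alpha = 0.05. fail to reject H0.

U_X = 6.5, p = 0.143215, fail to reject H0 at alpha = 0.05.


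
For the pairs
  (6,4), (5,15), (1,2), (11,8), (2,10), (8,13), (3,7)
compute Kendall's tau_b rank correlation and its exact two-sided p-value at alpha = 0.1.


Step 1: Enumerate the 21 unordered pairs (i,j) with i<j and classify each by sign(x_j-x_i) * sign(y_j-y_i).
  (1,2):dx=-1,dy=+11->D; (1,3):dx=-5,dy=-2->C; (1,4):dx=+5,dy=+4->C; (1,5):dx=-4,dy=+6->D
  (1,6):dx=+2,dy=+9->C; (1,7):dx=-3,dy=+3->D; (2,3):dx=-4,dy=-13->C; (2,4):dx=+6,dy=-7->D
  (2,5):dx=-3,dy=-5->C; (2,6):dx=+3,dy=-2->D; (2,7):dx=-2,dy=-8->C; (3,4):dx=+10,dy=+6->C
  (3,5):dx=+1,dy=+8->C; (3,6):dx=+7,dy=+11->C; (3,7):dx=+2,dy=+5->C; (4,5):dx=-9,dy=+2->D
  (4,6):dx=-3,dy=+5->D; (4,7):dx=-8,dy=-1->C; (5,6):dx=+6,dy=+3->C; (5,7):dx=+1,dy=-3->D
  (6,7):dx=-5,dy=-6->C
Step 2: C = 13, D = 8, total pairs = 21.
Step 3: tau = (C - D)/(n(n-1)/2) = (13 - 8)/21 = 0.238095.
Step 4: Exact two-sided p-value (enumerate n! = 5040 permutations of y under H0): p = 0.561905.
Step 5: alpha = 0.1. fail to reject H0.

tau_b = 0.2381 (C=13, D=8), p = 0.561905, fail to reject H0.


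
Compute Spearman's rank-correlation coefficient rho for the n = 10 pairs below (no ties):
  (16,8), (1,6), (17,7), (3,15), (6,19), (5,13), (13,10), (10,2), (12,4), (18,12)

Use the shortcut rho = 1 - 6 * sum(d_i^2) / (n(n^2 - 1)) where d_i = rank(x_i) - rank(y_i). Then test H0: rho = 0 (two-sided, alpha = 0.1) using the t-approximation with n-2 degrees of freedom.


Step 1: Rank x and y separately (midranks; no ties here).
rank(x): 16->8, 1->1, 17->9, 3->2, 6->4, 5->3, 13->7, 10->5, 12->6, 18->10
rank(y): 8->5, 6->3, 7->4, 15->9, 19->10, 13->8, 10->6, 2->1, 4->2, 12->7
Step 2: d_i = R_x(i) - R_y(i); compute d_i^2.
  (8-5)^2=9, (1-3)^2=4, (9-4)^2=25, (2-9)^2=49, (4-10)^2=36, (3-8)^2=25, (7-6)^2=1, (5-1)^2=16, (6-2)^2=16, (10-7)^2=9
sum(d^2) = 190.
Step 3: rho = 1 - 6*190 / (10*(10^2 - 1)) = 1 - 1140/990 = -0.151515.
Step 4: Under H0, t = rho * sqrt((n-2)/(1-rho^2)) = -0.4336 ~ t(8).
Step 5: Two-sided p-value from the t-distribution with 8 df = 0.676065.
Step 6: alpha = 0.1. fail to reject H0.

rho = -0.1515, p = 0.676065, fail to reject H0 at alpha = 0.1.


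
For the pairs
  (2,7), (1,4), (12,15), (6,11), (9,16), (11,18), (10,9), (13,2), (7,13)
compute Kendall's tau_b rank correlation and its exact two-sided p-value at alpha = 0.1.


Step 1: Enumerate the 36 unordered pairs (i,j) with i<j and classify each by sign(x_j-x_i) * sign(y_j-y_i).
  (1,2):dx=-1,dy=-3->C; (1,3):dx=+10,dy=+8->C; (1,4):dx=+4,dy=+4->C; (1,5):dx=+7,dy=+9->C
  (1,6):dx=+9,dy=+11->C; (1,7):dx=+8,dy=+2->C; (1,8):dx=+11,dy=-5->D; (1,9):dx=+5,dy=+6->C
  (2,3):dx=+11,dy=+11->C; (2,4):dx=+5,dy=+7->C; (2,5):dx=+8,dy=+12->C; (2,6):dx=+10,dy=+14->C
  (2,7):dx=+9,dy=+5->C; (2,8):dx=+12,dy=-2->D; (2,9):dx=+6,dy=+9->C; (3,4):dx=-6,dy=-4->C
  (3,5):dx=-3,dy=+1->D; (3,6):dx=-1,dy=+3->D; (3,7):dx=-2,dy=-6->C; (3,8):dx=+1,dy=-13->D
  (3,9):dx=-5,dy=-2->C; (4,5):dx=+3,dy=+5->C; (4,6):dx=+5,dy=+7->C; (4,7):dx=+4,dy=-2->D
  (4,8):dx=+7,dy=-9->D; (4,9):dx=+1,dy=+2->C; (5,6):dx=+2,dy=+2->C; (5,7):dx=+1,dy=-7->D
  (5,8):dx=+4,dy=-14->D; (5,9):dx=-2,dy=-3->C; (6,7):dx=-1,dy=-9->C; (6,8):dx=+2,dy=-16->D
  (6,9):dx=-4,dy=-5->C; (7,8):dx=+3,dy=-7->D; (7,9):dx=-3,dy=+4->D; (8,9):dx=-6,dy=+11->D
Step 2: C = 23, D = 13, total pairs = 36.
Step 3: tau = (C - D)/(n(n-1)/2) = (23 - 13)/36 = 0.277778.
Step 4: Exact two-sided p-value (enumerate n! = 362880 permutations of y under H0): p = 0.358488.
Step 5: alpha = 0.1. fail to reject H0.

tau_b = 0.2778 (C=23, D=13), p = 0.358488, fail to reject H0.


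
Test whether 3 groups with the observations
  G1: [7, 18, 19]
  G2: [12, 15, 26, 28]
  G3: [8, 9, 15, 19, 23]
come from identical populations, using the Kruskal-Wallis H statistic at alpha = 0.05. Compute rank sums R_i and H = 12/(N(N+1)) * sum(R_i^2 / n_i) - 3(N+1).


Step 1: Combine all N = 12 observations and assign midranks.
sorted (value, group, rank): (7,G1,1), (8,G3,2), (9,G3,3), (12,G2,4), (15,G2,5.5), (15,G3,5.5), (18,G1,7), (19,G1,8.5), (19,G3,8.5), (23,G3,10), (26,G2,11), (28,G2,12)
Step 2: Sum ranks within each group.
R_1 = 16.5 (n_1 = 3)
R_2 = 32.5 (n_2 = 4)
R_3 = 29 (n_3 = 5)
Step 3: H = 12/(N(N+1)) * sum(R_i^2/n_i) - 3(N+1)
     = 12/(12*13) * (16.5^2/3 + 32.5^2/4 + 29^2/5) - 3*13
     = 0.076923 * 523.013 - 39
     = 1.231731.
Step 4: Ties present; correction factor C = 1 - 12/(12^3 - 12) = 0.993007. Corrected H = 1.231731 / 0.993007 = 1.240405.
Step 5: Under H0, H ~ chi^2(2); p-value = 0.537836.
Step 6: alpha = 0.05. fail to reject H0.

H = 1.2404, df = 2, p = 0.537836, fail to reject H0.


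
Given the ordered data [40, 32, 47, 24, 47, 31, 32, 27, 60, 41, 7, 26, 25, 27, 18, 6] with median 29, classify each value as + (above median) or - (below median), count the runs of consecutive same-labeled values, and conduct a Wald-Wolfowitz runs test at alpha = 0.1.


Step 1: Compute median = 29; label A = above, B = below.
Labels in order: AAABAAABAABBBBBB  (n_A = 8, n_B = 8)
Step 2: Count runs R = 6.
Step 3: Under H0 (random ordering), E[R] = 2*n_A*n_B/(n_A+n_B) + 1 = 2*8*8/16 + 1 = 9.0000.
        Var[R] = 2*n_A*n_B*(2*n_A*n_B - n_A - n_B) / ((n_A+n_B)^2 * (n_A+n_B-1)) = 14336/3840 = 3.7333.
        SD[R] = 1.9322.
Step 4: Continuity-corrected z = (R + 0.5 - E[R]) / SD[R] = (6 + 0.5 - 9.0000) / 1.9322 = -1.2939.
Step 5: Two-sided p-value via normal approximation = 2*(1 - Phi(|z|)) = 0.195709.
Step 6: alpha = 0.1. fail to reject H0.

R = 6, z = -1.2939, p = 0.195709, fail to reject H0.


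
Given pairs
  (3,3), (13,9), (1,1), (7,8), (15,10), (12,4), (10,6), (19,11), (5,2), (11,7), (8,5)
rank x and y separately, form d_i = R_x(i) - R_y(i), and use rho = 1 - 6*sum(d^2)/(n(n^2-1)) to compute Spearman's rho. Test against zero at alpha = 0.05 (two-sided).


Step 1: Rank x and y separately (midranks; no ties here).
rank(x): 3->2, 13->9, 1->1, 7->4, 15->10, 12->8, 10->6, 19->11, 5->3, 11->7, 8->5
rank(y): 3->3, 9->9, 1->1, 8->8, 10->10, 4->4, 6->6, 11->11, 2->2, 7->7, 5->5
Step 2: d_i = R_x(i) - R_y(i); compute d_i^2.
  (2-3)^2=1, (9-9)^2=0, (1-1)^2=0, (4-8)^2=16, (10-10)^2=0, (8-4)^2=16, (6-6)^2=0, (11-11)^2=0, (3-2)^2=1, (7-7)^2=0, (5-5)^2=0
sum(d^2) = 34.
Step 3: rho = 1 - 6*34 / (11*(11^2 - 1)) = 1 - 204/1320 = 0.845455.
Step 4: Under H0, t = rho * sqrt((n-2)/(1-rho^2)) = 4.7493 ~ t(9).
Step 5: Two-sided p-value from the t-distribution with 9 df = 0.001045.
Step 6: alpha = 0.05. reject H0.

rho = 0.8455, p = 0.001045, reject H0 at alpha = 0.05.


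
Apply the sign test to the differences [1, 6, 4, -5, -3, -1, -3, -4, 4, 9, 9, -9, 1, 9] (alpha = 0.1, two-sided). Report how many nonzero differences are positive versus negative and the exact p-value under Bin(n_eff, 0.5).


Step 1: Discard zero differences. Original n = 14; n_eff = number of nonzero differences = 14.
Nonzero differences (with sign): +1, +6, +4, -5, -3, -1, -3, -4, +4, +9, +9, -9, +1, +9
Step 2: Count signs: positive = 8, negative = 6.
Step 3: Under H0: P(positive) = 0.5, so the number of positives S ~ Bin(14, 0.5).
Step 4: Two-sided exact p-value = sum of Bin(14,0.5) probabilities at or below the observed probability = 0.790527.
Step 5: alpha = 0.1. fail to reject H0.

n_eff = 14, pos = 8, neg = 6, p = 0.790527, fail to reject H0.


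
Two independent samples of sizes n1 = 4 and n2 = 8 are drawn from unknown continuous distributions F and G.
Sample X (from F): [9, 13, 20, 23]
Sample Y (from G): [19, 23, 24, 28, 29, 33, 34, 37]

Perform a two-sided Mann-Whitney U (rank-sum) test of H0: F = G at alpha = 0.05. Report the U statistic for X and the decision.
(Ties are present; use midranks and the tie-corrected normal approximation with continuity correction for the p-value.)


Step 1: Combine and sort all 12 observations; assign midranks.
sorted (value, group): (9,X), (13,X), (19,Y), (20,X), (23,X), (23,Y), (24,Y), (28,Y), (29,Y), (33,Y), (34,Y), (37,Y)
ranks: 9->1, 13->2, 19->3, 20->4, 23->5.5, 23->5.5, 24->7, 28->8, 29->9, 33->10, 34->11, 37->12
Step 2: Rank sum for X: R1 = 1 + 2 + 4 + 5.5 = 12.5.
Step 3: U_X = R1 - n1(n1+1)/2 = 12.5 - 4*5/2 = 12.5 - 10 = 2.5.
       U_Y = n1*n2 - U_X = 32 - 2.5 = 29.5.
Step 4: Ties are present, so use the tie-corrected normal approximation (with continuity correction) for the p-value.
Step 5: p-value = 0.026980; compare to alpha = 0.05. reject H0.

U_X = 2.5, p = 0.026980, reject H0 at alpha = 0.05.


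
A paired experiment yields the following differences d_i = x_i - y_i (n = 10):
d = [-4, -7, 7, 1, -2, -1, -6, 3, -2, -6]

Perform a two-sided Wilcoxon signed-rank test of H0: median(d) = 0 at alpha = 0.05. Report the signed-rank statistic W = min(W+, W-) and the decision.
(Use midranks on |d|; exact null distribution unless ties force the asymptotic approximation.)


Step 1: Drop any zero differences (none here) and take |d_i|.
|d| = [4, 7, 7, 1, 2, 1, 6, 3, 2, 6]
Step 2: Midrank |d_i| (ties get averaged ranks).
ranks: |4|->6, |7|->9.5, |7|->9.5, |1|->1.5, |2|->3.5, |1|->1.5, |6|->7.5, |3|->5, |2|->3.5, |6|->7.5
Step 3: Attach original signs; sum ranks with positive sign and with negative sign.
W+ = 9.5 + 1.5 + 5 = 16
W- = 6 + 9.5 + 3.5 + 1.5 + 7.5 + 3.5 + 7.5 = 39
(Check: W+ + W- = 55 should equal n(n+1)/2 = 55.)
Step 4: Test statistic W = min(W+, W-) = 16.
Step 5: Ties in |d|, so use the tie-corrected normal approximation.
        E[W] = n(n+1)/4 = 10*11/4 = 27.5.
        Tie groups: |d|=1 (t=2), |d|=2 (t=2), |d|=6 (t=2), |d|=7 (t=2); sum(t^3 - t) = 24.
        Var[W] = n(n+1)(2n+1)/24 - sum(t^3-t)/48 = 2310/24 - 24/48 = 95.75.
        z = (W - E[W]) / sqrt(Var[W]) = (16 - 27.5) / 9.7852 = -1.1752.
        Two-sided p = 2*Phi(z) = 0.239897.
Step 6: alpha = 0.05. fail to reject H0.

W+ = 16, W- = 39, W = min = 16, p = 0.239897, fail to reject H0.


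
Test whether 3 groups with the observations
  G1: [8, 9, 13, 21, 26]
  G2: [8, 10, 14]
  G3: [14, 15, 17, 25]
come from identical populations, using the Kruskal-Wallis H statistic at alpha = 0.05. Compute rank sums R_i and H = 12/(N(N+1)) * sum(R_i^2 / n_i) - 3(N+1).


Step 1: Combine all N = 12 observations and assign midranks.
sorted (value, group, rank): (8,G1,1.5), (8,G2,1.5), (9,G1,3), (10,G2,4), (13,G1,5), (14,G2,6.5), (14,G3,6.5), (15,G3,8), (17,G3,9), (21,G1,10), (25,G3,11), (26,G1,12)
Step 2: Sum ranks within each group.
R_1 = 31.5 (n_1 = 5)
R_2 = 12 (n_2 = 3)
R_3 = 34.5 (n_3 = 4)
Step 3: H = 12/(N(N+1)) * sum(R_i^2/n_i) - 3(N+1)
     = 12/(12*13) * (31.5^2/5 + 12^2/3 + 34.5^2/4) - 3*13
     = 0.076923 * 544.013 - 39
     = 2.847115.
Step 4: Ties present; correction factor C = 1 - 12/(12^3 - 12) = 0.993007. Corrected H = 2.847115 / 0.993007 = 2.867165.
Step 5: Under H0, H ~ chi^2(2); p-value = 0.238453.
Step 6: alpha = 0.05. fail to reject H0.

H = 2.8672, df = 2, p = 0.238453, fail to reject H0.


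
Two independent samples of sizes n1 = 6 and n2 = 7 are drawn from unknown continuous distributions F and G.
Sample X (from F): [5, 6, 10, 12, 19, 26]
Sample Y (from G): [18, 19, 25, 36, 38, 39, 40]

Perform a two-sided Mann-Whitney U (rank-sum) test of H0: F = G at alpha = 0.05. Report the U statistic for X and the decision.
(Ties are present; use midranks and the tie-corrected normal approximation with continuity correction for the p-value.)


Step 1: Combine and sort all 13 observations; assign midranks.
sorted (value, group): (5,X), (6,X), (10,X), (12,X), (18,Y), (19,X), (19,Y), (25,Y), (26,X), (36,Y), (38,Y), (39,Y), (40,Y)
ranks: 5->1, 6->2, 10->3, 12->4, 18->5, 19->6.5, 19->6.5, 25->8, 26->9, 36->10, 38->11, 39->12, 40->13
Step 2: Rank sum for X: R1 = 1 + 2 + 3 + 4 + 6.5 + 9 = 25.5.
Step 3: U_X = R1 - n1(n1+1)/2 = 25.5 - 6*7/2 = 25.5 - 21 = 4.5.
       U_Y = n1*n2 - U_X = 42 - 4.5 = 37.5.
Step 4: Ties are present, so use the tie-corrected normal approximation (with continuity correction) for the p-value.
Step 5: p-value = 0.022087; compare to alpha = 0.05. reject H0.

U_X = 4.5, p = 0.022087, reject H0 at alpha = 0.05.


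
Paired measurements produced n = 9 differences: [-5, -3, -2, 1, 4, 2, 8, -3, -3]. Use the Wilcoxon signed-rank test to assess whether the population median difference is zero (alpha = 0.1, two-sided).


Step 1: Drop any zero differences (none here) and take |d_i|.
|d| = [5, 3, 2, 1, 4, 2, 8, 3, 3]
Step 2: Midrank |d_i| (ties get averaged ranks).
ranks: |5|->8, |3|->5, |2|->2.5, |1|->1, |4|->7, |2|->2.5, |8|->9, |3|->5, |3|->5
Step 3: Attach original signs; sum ranks with positive sign and with negative sign.
W+ = 1 + 7 + 2.5 + 9 = 19.5
W- = 8 + 5 + 2.5 + 5 + 5 = 25.5
(Check: W+ + W- = 45 should equal n(n+1)/2 = 45.)
Step 4: Test statistic W = min(W+, W-) = 19.5.
Step 5: Ties in |d|, so use the tie-corrected normal approximation.
        E[W] = n(n+1)/4 = 9*10/4 = 22.5.
        Tie groups: |d|=2 (t=2), |d|=3 (t=3); sum(t^3 - t) = 30.
        Var[W] = n(n+1)(2n+1)/24 - sum(t^3-t)/48 = 1710/24 - 30/48 = 70.625.
        z = (W - E[W]) / sqrt(Var[W]) = (19.5 - 22.5) / 8.4039 = -0.3570.
        Two-sided p = 2*Phi(z) = 0.721108.
Step 6: alpha = 0.1. fail to reject H0.

W+ = 19.5, W- = 25.5, W = min = 19.5, p = 0.721108, fail to reject H0.


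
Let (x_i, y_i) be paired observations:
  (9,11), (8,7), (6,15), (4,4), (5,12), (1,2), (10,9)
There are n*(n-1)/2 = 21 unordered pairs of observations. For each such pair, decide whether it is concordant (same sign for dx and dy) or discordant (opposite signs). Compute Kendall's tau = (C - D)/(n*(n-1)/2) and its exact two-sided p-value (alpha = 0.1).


Step 1: Enumerate the 21 unordered pairs (i,j) with i<j and classify each by sign(x_j-x_i) * sign(y_j-y_i).
  (1,2):dx=-1,dy=-4->C; (1,3):dx=-3,dy=+4->D; (1,4):dx=-5,dy=-7->C; (1,5):dx=-4,dy=+1->D
  (1,6):dx=-8,dy=-9->C; (1,7):dx=+1,dy=-2->D; (2,3):dx=-2,dy=+8->D; (2,4):dx=-4,dy=-3->C
  (2,5):dx=-3,dy=+5->D; (2,6):dx=-7,dy=-5->C; (2,7):dx=+2,dy=+2->C; (3,4):dx=-2,dy=-11->C
  (3,5):dx=-1,dy=-3->C; (3,6):dx=-5,dy=-13->C; (3,7):dx=+4,dy=-6->D; (4,5):dx=+1,dy=+8->C
  (4,6):dx=-3,dy=-2->C; (4,7):dx=+6,dy=+5->C; (5,6):dx=-4,dy=-10->C; (5,7):dx=+5,dy=-3->D
  (6,7):dx=+9,dy=+7->C
Step 2: C = 14, D = 7, total pairs = 21.
Step 3: tau = (C - D)/(n(n-1)/2) = (14 - 7)/21 = 0.333333.
Step 4: Exact two-sided p-value (enumerate n! = 5040 permutations of y under H0): p = 0.381349.
Step 5: alpha = 0.1. fail to reject H0.

tau_b = 0.3333 (C=14, D=7), p = 0.381349, fail to reject H0.


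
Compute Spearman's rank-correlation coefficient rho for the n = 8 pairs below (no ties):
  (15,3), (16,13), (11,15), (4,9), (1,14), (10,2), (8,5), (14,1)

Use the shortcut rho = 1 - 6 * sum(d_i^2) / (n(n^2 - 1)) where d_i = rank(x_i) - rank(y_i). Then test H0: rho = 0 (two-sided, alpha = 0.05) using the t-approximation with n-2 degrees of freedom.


Step 1: Rank x and y separately (midranks; no ties here).
rank(x): 15->7, 16->8, 11->5, 4->2, 1->1, 10->4, 8->3, 14->6
rank(y): 3->3, 13->6, 15->8, 9->5, 14->7, 2->2, 5->4, 1->1
Step 2: d_i = R_x(i) - R_y(i); compute d_i^2.
  (7-3)^2=16, (8-6)^2=4, (5-8)^2=9, (2-5)^2=9, (1-7)^2=36, (4-2)^2=4, (3-4)^2=1, (6-1)^2=25
sum(d^2) = 104.
Step 3: rho = 1 - 6*104 / (8*(8^2 - 1)) = 1 - 624/504 = -0.238095.
Step 4: Under H0, t = rho * sqrt((n-2)/(1-rho^2)) = -0.6005 ~ t(6).
Step 5: Two-sided p-value from the t-distribution with 6 df = 0.570156.
Step 6: alpha = 0.05. fail to reject H0.

rho = -0.2381, p = 0.570156, fail to reject H0 at alpha = 0.05.


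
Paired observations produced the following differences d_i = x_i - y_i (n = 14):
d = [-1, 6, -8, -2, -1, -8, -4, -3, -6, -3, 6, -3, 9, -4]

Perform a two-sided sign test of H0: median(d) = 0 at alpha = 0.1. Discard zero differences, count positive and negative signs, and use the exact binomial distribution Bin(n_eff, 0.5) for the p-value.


Step 1: Discard zero differences. Original n = 14; n_eff = number of nonzero differences = 14.
Nonzero differences (with sign): -1, +6, -8, -2, -1, -8, -4, -3, -6, -3, +6, -3, +9, -4
Step 2: Count signs: positive = 3, negative = 11.
Step 3: Under H0: P(positive) = 0.5, so the number of positives S ~ Bin(14, 0.5).
Step 4: Two-sided exact p-value = sum of Bin(14,0.5) probabilities at or below the observed probability = 0.057373.
Step 5: alpha = 0.1. reject H0.

n_eff = 14, pos = 3, neg = 11, p = 0.057373, reject H0.


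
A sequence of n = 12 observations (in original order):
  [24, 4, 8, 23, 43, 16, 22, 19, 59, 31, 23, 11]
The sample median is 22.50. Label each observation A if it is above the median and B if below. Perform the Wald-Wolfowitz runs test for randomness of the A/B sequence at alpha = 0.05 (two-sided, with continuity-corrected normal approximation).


Step 1: Compute median = 22.50; label A = above, B = below.
Labels in order: ABBAABBBAAAB  (n_A = 6, n_B = 6)
Step 2: Count runs R = 6.
Step 3: Under H0 (random ordering), E[R] = 2*n_A*n_B/(n_A+n_B) + 1 = 2*6*6/12 + 1 = 7.0000.
        Var[R] = 2*n_A*n_B*(2*n_A*n_B - n_A - n_B) / ((n_A+n_B)^2 * (n_A+n_B-1)) = 4320/1584 = 2.7273.
        SD[R] = 1.6514.
Step 4: Continuity-corrected z = (R + 0.5 - E[R]) / SD[R] = (6 + 0.5 - 7.0000) / 1.6514 = -0.3028.
Step 5: Two-sided p-value via normal approximation = 2*(1 - Phi(|z|)) = 0.762069.
Step 6: alpha = 0.05. fail to reject H0.

R = 6, z = -0.3028, p = 0.762069, fail to reject H0.


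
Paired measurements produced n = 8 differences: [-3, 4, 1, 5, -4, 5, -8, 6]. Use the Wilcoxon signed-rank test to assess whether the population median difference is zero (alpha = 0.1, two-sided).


Step 1: Drop any zero differences (none here) and take |d_i|.
|d| = [3, 4, 1, 5, 4, 5, 8, 6]
Step 2: Midrank |d_i| (ties get averaged ranks).
ranks: |3|->2, |4|->3.5, |1|->1, |5|->5.5, |4|->3.5, |5|->5.5, |8|->8, |6|->7
Step 3: Attach original signs; sum ranks with positive sign and with negative sign.
W+ = 3.5 + 1 + 5.5 + 5.5 + 7 = 22.5
W- = 2 + 3.5 + 8 = 13.5
(Check: W+ + W- = 36 should equal n(n+1)/2 = 36.)
Step 4: Test statistic W = min(W+, W-) = 13.5.
Step 5: Ties in |d|, so use the tie-corrected normal approximation.
        E[W] = n(n+1)/4 = 8*9/4 = 18.
        Tie groups: |d|=4 (t=2), |d|=5 (t=2); sum(t^3 - t) = 12.
        Var[W] = n(n+1)(2n+1)/24 - sum(t^3-t)/48 = 1224/24 - 12/48 = 50.75.
        z = (W - E[W]) / sqrt(Var[W]) = (13.5 - 18) / 7.1239 = -0.6317.
        Two-sided p = 2*Phi(z) = 0.527599.
Step 6: alpha = 0.1. fail to reject H0.

W+ = 22.5, W- = 13.5, W = min = 13.5, p = 0.527599, fail to reject H0.


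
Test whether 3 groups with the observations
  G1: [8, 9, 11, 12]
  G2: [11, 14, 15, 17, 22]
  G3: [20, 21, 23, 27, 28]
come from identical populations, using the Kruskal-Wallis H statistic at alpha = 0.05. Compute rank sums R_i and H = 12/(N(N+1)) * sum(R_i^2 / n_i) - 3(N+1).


Step 1: Combine all N = 14 observations and assign midranks.
sorted (value, group, rank): (8,G1,1), (9,G1,2), (11,G1,3.5), (11,G2,3.5), (12,G1,5), (14,G2,6), (15,G2,7), (17,G2,8), (20,G3,9), (21,G3,10), (22,G2,11), (23,G3,12), (27,G3,13), (28,G3,14)
Step 2: Sum ranks within each group.
R_1 = 11.5 (n_1 = 4)
R_2 = 35.5 (n_2 = 5)
R_3 = 58 (n_3 = 5)
Step 3: H = 12/(N(N+1)) * sum(R_i^2/n_i) - 3(N+1)
     = 12/(14*15) * (11.5^2/4 + 35.5^2/5 + 58^2/5) - 3*15
     = 0.057143 * 957.912 - 45
     = 9.737857.
Step 4: Ties present; correction factor C = 1 - 6/(14^3 - 14) = 0.997802. Corrected H = 9.737857 / 0.997802 = 9.759306.
Step 5: Under H0, H ~ chi^2(2); p-value = 0.007600.
Step 6: alpha = 0.05. reject H0.

H = 9.7593, df = 2, p = 0.007600, reject H0.


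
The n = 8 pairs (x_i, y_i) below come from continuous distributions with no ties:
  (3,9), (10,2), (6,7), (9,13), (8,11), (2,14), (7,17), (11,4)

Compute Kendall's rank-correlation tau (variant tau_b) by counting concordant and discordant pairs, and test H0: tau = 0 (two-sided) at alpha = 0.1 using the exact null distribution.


Step 1: Enumerate the 28 unordered pairs (i,j) with i<j and classify each by sign(x_j-x_i) * sign(y_j-y_i).
  (1,2):dx=+7,dy=-7->D; (1,3):dx=+3,dy=-2->D; (1,4):dx=+6,dy=+4->C; (1,5):dx=+5,dy=+2->C
  (1,6):dx=-1,dy=+5->D; (1,7):dx=+4,dy=+8->C; (1,8):dx=+8,dy=-5->D; (2,3):dx=-4,dy=+5->D
  (2,4):dx=-1,dy=+11->D; (2,5):dx=-2,dy=+9->D; (2,6):dx=-8,dy=+12->D; (2,7):dx=-3,dy=+15->D
  (2,8):dx=+1,dy=+2->C; (3,4):dx=+3,dy=+6->C; (3,5):dx=+2,dy=+4->C; (3,6):dx=-4,dy=+7->D
  (3,7):dx=+1,dy=+10->C; (3,8):dx=+5,dy=-3->D; (4,5):dx=-1,dy=-2->C; (4,6):dx=-7,dy=+1->D
  (4,7):dx=-2,dy=+4->D; (4,8):dx=+2,dy=-9->D; (5,6):dx=-6,dy=+3->D; (5,7):dx=-1,dy=+6->D
  (5,8):dx=+3,dy=-7->D; (6,7):dx=+5,dy=+3->C; (6,8):dx=+9,dy=-10->D; (7,8):dx=+4,dy=-13->D
Step 2: C = 9, D = 19, total pairs = 28.
Step 3: tau = (C - D)/(n(n-1)/2) = (9 - 19)/28 = -0.357143.
Step 4: Exact two-sided p-value (enumerate n! = 40320 permutations of y under H0): p = 0.275099.
Step 5: alpha = 0.1. fail to reject H0.

tau_b = -0.3571 (C=9, D=19), p = 0.275099, fail to reject H0.


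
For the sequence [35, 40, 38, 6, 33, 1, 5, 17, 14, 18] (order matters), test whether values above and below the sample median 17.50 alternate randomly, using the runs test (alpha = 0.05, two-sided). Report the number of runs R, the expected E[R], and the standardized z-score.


Step 1: Compute median = 17.50; label A = above, B = below.
Labels in order: AAABABBBBA  (n_A = 5, n_B = 5)
Step 2: Count runs R = 5.
Step 3: Under H0 (random ordering), E[R] = 2*n_A*n_B/(n_A+n_B) + 1 = 2*5*5/10 + 1 = 6.0000.
        Var[R] = 2*n_A*n_B*(2*n_A*n_B - n_A - n_B) / ((n_A+n_B)^2 * (n_A+n_B-1)) = 2000/900 = 2.2222.
        SD[R] = 1.4907.
Step 4: Continuity-corrected z = (R + 0.5 - E[R]) / SD[R] = (5 + 0.5 - 6.0000) / 1.4907 = -0.3354.
Step 5: Two-sided p-value via normal approximation = 2*(1 - Phi(|z|)) = 0.737316.
Step 6: alpha = 0.05. fail to reject H0.

R = 5, z = -0.3354, p = 0.737316, fail to reject H0.


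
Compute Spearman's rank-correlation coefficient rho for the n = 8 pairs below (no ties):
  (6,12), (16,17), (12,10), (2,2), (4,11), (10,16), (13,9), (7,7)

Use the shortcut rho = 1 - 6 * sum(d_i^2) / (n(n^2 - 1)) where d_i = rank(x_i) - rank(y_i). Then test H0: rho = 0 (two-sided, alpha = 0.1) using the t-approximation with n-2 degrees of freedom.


Step 1: Rank x and y separately (midranks; no ties here).
rank(x): 6->3, 16->8, 12->6, 2->1, 4->2, 10->5, 13->7, 7->4
rank(y): 12->6, 17->8, 10->4, 2->1, 11->5, 16->7, 9->3, 7->2
Step 2: d_i = R_x(i) - R_y(i); compute d_i^2.
  (3-6)^2=9, (8-8)^2=0, (6-4)^2=4, (1-1)^2=0, (2-5)^2=9, (5-7)^2=4, (7-3)^2=16, (4-2)^2=4
sum(d^2) = 46.
Step 3: rho = 1 - 6*46 / (8*(8^2 - 1)) = 1 - 276/504 = 0.452381.
Step 4: Under H0, t = rho * sqrt((n-2)/(1-rho^2)) = 1.2425 ~ t(6).
Step 5: Two-sided p-value from the t-distribution with 6 df = 0.260405.
Step 6: alpha = 0.1. fail to reject H0.

rho = 0.4524, p = 0.260405, fail to reject H0 at alpha = 0.1.


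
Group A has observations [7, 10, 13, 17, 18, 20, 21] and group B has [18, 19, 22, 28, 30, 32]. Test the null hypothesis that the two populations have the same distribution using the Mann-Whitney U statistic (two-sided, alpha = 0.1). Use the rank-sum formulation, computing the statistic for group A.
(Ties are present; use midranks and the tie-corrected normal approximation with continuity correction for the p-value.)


Step 1: Combine and sort all 13 observations; assign midranks.
sorted (value, group): (7,X), (10,X), (13,X), (17,X), (18,X), (18,Y), (19,Y), (20,X), (21,X), (22,Y), (28,Y), (30,Y), (32,Y)
ranks: 7->1, 10->2, 13->3, 17->4, 18->5.5, 18->5.5, 19->7, 20->8, 21->9, 22->10, 28->11, 30->12, 32->13
Step 2: Rank sum for X: R1 = 1 + 2 + 3 + 4 + 5.5 + 8 + 9 = 32.5.
Step 3: U_X = R1 - n1(n1+1)/2 = 32.5 - 7*8/2 = 32.5 - 28 = 4.5.
       U_Y = n1*n2 - U_X = 42 - 4.5 = 37.5.
Step 4: Ties are present, so use the tie-corrected normal approximation (with continuity correction) for the p-value.
Step 5: p-value = 0.022087; compare to alpha = 0.1. reject H0.

U_X = 4.5, p = 0.022087, reject H0 at alpha = 0.1.
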